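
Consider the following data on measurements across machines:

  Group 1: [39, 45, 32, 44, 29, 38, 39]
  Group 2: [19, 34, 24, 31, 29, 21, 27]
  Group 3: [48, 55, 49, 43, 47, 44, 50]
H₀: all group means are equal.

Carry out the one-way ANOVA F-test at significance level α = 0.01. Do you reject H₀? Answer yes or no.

reject H₀: yes

Group means [38.00, 26.43, 48.00], grand mean 37.476
SSB = Σnᵢ(x̄ᵢ−x̄)² = 1631.524; SSW = ΣΣ(x−x̄ᵢ)² = 475.714
MSB = 1631.524/2 = 815.7619; MSW = 475.714/18 = 26.4286
F = MSB/MSW = 30.8667
df = (2, 18)
p-value (upper-tail) = 0.00000
At α=0.01: p < α → reject H₀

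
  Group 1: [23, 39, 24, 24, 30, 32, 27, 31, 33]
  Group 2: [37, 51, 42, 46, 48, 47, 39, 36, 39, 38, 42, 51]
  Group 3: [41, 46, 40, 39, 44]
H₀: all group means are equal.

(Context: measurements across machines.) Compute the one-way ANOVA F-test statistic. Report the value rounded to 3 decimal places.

Group means [29.22, 43.00, 42.00], grand mean 38.038
SSB = Σnᵢ(x̄ᵢ−x̄)² = 1073.406; SSW = ΣΣ(x−x̄ᵢ)² = 575.556
MSB = 1073.406/2 = 536.7030; MSW = 575.556/23 = 25.0242
F = MSB/MSW = 21.4474
df = (2, 23)

test statistic = 21.447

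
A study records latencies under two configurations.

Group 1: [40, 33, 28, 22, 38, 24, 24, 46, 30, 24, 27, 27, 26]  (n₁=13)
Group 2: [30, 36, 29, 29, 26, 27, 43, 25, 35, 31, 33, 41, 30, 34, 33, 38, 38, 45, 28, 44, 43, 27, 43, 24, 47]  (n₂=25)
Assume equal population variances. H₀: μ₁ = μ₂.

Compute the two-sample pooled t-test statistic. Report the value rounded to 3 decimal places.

test statistic = -1.822

x̄₁=29.923, s₁=7.297, n₁=13
x̄₂=34.360, s₂=7.035, n₂=25
s_p² = [12·7.297² + 24·7.035²]/36 = 50.7412
SE = √(s_p²·(1/13+1/25)) = 2.4357
t = (29.923−34.360)/2.4357 = -1.8216
df = 36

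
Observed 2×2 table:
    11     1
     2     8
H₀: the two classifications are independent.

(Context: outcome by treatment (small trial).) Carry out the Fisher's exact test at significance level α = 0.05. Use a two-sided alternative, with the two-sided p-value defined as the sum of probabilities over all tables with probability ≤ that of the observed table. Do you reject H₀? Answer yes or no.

Margins: r₁=12, r₂=10, c₁=13, c₂=9, n=22
p_obs = C(12,11)·C(10,2)/C(22,13); sum pmf over tables with pmf ≤ p_obs
p-value (two-sided) = 0.00155
At α=0.05: p < α → reject H₀

reject H₀: yes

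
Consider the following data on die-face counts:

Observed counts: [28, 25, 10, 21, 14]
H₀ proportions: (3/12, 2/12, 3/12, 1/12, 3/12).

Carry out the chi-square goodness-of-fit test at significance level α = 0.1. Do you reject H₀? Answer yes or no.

n = 98; E_i = n·p_i = [24.50, 16.33, 24.50, 8.17, 24.50]
χ² = (28−24.50)²/24.50 + (25−16.33)²/16.33 + (10−24.50)²/24.50 + (21−8.17)²/8.17 + (14−24.50)²/24.50 = 38.3469
df = 4
p-value (upper-tail) = 0.00000
At α=0.1: p < α → reject H₀

reject H₀: yes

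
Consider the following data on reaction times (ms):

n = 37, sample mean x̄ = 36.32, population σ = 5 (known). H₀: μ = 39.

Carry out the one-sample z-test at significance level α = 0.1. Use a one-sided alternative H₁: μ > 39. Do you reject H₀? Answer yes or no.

SE = σ/√n = 5/√37 = 0.8220
z = (x̄−μ₀)/SE = (36.32−39)/0.8220 = -3.2604
p-value (one-sided, H₁ greater) = 0.99944
At α=0.1: p ≥ α → fail to reject H₀

reject H₀: no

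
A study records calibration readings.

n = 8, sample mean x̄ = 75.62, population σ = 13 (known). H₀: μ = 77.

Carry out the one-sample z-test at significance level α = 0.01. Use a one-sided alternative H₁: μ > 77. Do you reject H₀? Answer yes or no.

reject H₀: no

SE = σ/√n = 13/√8 = 4.5962
z = (x̄−μ₀)/SE = (75.62−77)/4.5962 = -0.3002
p-value (one-sided, H₁ greater) = 0.61801
At α=0.01: p ≥ α → fail to reject H₀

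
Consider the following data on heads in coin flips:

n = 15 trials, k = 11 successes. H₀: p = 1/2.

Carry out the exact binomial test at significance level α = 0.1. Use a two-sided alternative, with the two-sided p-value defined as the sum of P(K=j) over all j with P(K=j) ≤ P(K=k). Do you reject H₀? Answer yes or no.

reject H₀: no

Exact binomial: n=15, k=11, p₀=1/2=0.5000
P(X=j) = C(n,j)·p₀^j·(1−p₀)^(n−j); p = Σ P(X=j) over j with P(X=j) ≤ P(X=11)
p-value (two-sided) = 0.11847
At α=0.1: p ≥ α → fail to reject H₀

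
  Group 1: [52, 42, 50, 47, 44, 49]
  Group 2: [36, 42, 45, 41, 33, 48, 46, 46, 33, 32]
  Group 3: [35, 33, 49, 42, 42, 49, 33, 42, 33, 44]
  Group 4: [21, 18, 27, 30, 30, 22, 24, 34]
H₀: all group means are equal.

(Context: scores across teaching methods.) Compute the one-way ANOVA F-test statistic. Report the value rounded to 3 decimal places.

test statistic = 18.531

Group means [47.33, 40.20, 40.20, 25.75], grand mean 38.059
SSB = Σnᵢ(x̄ᵢ−x̄)² = 1819.849; SSW = ΣΣ(x−x̄ᵢ)² = 982.033
MSB = 1819.849/3 = 606.6163; MSW = 982.033/30 = 32.7344
F = MSB/MSW = 18.5314
df = (3, 30)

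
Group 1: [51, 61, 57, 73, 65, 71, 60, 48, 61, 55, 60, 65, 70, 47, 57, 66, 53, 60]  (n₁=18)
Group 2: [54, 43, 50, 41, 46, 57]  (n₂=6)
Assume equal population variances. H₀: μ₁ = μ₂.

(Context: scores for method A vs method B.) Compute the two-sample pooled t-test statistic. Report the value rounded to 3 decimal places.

x̄₁=60.000, s₁=7.530, n₁=18
x̄₂=48.500, s₂=6.285, n₂=6
s_p² = [17·7.530² + 5·6.285²]/22 = 52.7955
SE = √(s_p²·(1/18+1/6)) = 3.4252
t = (60.000−48.500)/3.4252 = 3.3574
df = 22

test statistic = 3.357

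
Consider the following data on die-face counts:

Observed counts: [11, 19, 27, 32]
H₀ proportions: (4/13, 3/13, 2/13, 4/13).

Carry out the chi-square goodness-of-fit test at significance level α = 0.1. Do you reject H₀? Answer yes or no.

reject H₀: yes

n = 89; E_i = n·p_i = [27.38, 20.54, 13.69, 27.38]
χ² = (11−27.38)²/27.38 + (19−20.54)²/20.54 + (27−13.69)²/13.69 + (32−27.38)²/27.38 = 23.6301
df = 3
p-value (upper-tail) = 0.00003
At α=0.1: p < α → reject H₀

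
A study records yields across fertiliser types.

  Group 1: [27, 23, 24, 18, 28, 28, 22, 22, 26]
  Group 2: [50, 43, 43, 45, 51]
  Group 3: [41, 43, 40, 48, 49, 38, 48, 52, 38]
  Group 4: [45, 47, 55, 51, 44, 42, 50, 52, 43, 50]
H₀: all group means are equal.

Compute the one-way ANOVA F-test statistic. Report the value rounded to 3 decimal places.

test statistic = 58.020

Group means [24.22, 46.40, 44.11, 47.90], grand mean 40.182
SSB = Σnᵢ(x̄ᵢ−x̄)² = 3220.365; SSW = ΣΣ(x−x̄ᵢ)² = 536.544
MSB = 3220.365/3 = 1073.4549; MSW = 536.544/29 = 18.5015
F = MSB/MSW = 58.0198
df = (3, 29)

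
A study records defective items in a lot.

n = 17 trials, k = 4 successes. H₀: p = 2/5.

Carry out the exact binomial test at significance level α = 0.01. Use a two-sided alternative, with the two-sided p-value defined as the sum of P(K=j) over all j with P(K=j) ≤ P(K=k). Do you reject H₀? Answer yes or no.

reject H₀: no

Exact binomial: n=17, k=4, p₀=2/5=0.4000
P(X=j) = C(n,j)·p₀^j·(1−p₀)^(n−j); p = Σ P(X=j) over j with P(X=j) ≤ P(X=4)
p-value (two-sided) = 0.21790
At α=0.01: p ≥ α → fail to reject H₀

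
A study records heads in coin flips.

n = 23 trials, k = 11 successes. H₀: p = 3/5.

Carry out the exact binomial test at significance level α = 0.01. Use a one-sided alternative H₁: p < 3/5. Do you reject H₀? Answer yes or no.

Exact binomial: n=23, k=11, p₀=3/5=0.6000
P(X≤11) from Σ C(n,i)·p₀^i·(1−p₀)^(n−i)
p-value (one-sided, H₁ less) = 0.16364
At α=0.01: p ≥ α → fail to reject H₀

reject H₀: no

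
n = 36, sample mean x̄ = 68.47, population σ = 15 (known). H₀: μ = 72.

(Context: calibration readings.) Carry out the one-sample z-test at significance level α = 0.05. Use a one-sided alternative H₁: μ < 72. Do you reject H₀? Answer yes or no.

reject H₀: no

SE = σ/√n = 15/√36 = 2.5000
z = (x̄−μ₀)/SE = (68.47−72)/2.5000 = -1.4120
p-value (one-sided, H₁ less) = 0.07897
At α=0.05: p ≥ α → fail to reject H₀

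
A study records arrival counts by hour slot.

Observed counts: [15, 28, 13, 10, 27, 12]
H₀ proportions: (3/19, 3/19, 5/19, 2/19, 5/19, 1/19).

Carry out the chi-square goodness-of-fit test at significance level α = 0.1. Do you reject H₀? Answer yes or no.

n = 105; E_i = n·p_i = [16.58, 16.58, 27.63, 11.05, 27.63, 5.53]
χ² = (15−16.58)²/16.58 + (28−16.58)²/16.58 + (13−27.63)²/27.63 + (10−11.05)²/11.05 + (27−27.63)²/27.63 + (12−5.53)²/5.53 = 23.4641
df = 5
p-value (upper-tail) = 0.00028
At α=0.1: p < α → reject H₀

reject H₀: yes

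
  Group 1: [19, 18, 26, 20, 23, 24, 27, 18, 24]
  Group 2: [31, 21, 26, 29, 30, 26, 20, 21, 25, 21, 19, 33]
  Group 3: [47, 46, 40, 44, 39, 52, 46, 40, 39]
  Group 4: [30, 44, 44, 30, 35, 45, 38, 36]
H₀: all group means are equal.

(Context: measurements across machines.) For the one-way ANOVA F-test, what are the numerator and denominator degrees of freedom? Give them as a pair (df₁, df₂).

k = 4 groups, N = 38 total
df = (k−1, N−k) = (4−1, 38−4) = (3, 34)

degrees of freedom = [3, 34]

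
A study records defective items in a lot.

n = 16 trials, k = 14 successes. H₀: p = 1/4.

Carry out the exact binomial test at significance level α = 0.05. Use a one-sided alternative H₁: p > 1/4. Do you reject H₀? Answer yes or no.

Exact binomial: n=16, k=14, p₀=1/4=0.2500
P(X≥14) from Σ C(n,i)·p₀^i·(1−p₀)^(n−i)
p-value (one-sided, H₁ greater) = 0.00000
At α=0.05: p < α → reject H₀

reject H₀: yes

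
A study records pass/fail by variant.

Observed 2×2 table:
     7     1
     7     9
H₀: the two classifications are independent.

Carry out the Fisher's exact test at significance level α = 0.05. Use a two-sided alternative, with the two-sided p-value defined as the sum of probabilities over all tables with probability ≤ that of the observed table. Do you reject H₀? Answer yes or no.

Margins: r₁=8, r₂=16, c₁=14, c₂=10, n=24
p_obs = C(8,7)·C(16,7)/C(24,14); sum pmf over tables with pmf ≤ p_obs
p-value (two-sided) = 0.07908
At α=0.05: p ≥ α → fail to reject H₀

reject H₀: no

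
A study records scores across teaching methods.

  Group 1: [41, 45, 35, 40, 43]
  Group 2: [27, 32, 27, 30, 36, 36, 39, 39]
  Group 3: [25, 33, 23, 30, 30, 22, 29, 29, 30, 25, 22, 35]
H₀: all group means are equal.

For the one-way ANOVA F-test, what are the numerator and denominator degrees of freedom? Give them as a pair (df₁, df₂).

k = 3 groups, N = 25 total
df = (k−1, N−k) = (3−1, 25−3) = (2, 22)

degrees of freedom = [2, 22]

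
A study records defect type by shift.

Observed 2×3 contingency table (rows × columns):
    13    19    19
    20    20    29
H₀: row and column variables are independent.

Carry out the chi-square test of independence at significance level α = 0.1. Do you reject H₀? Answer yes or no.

Row totals [51, 69], col totals [33, 39, 48], n=120
χ² = (13−14.03)²/14.03 + (19−16.57)²/16.57 + (19−20.40)²/20.40 + (20−18.98)²/18.98 + (20−22.43)²/22.43 + (29−27.60)²/27.60 = 0.9144
df = 2
p-value (upper-tail) = 0.63305
At α=0.1: p ≥ α → fail to reject H₀

reject H₀: no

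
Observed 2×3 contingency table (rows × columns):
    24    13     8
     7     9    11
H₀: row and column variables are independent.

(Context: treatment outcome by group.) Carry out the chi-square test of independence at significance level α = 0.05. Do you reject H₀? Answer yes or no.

Row totals [45, 27], col totals [31, 22, 19], n=72
χ² = (24−19.38)²/19.38 + (13−13.75)²/13.75 + (8−11.88)²/11.88 + (7−11.62)²/11.62 + (9−8.25)²/8.25 + (11−7.12)²/7.12 = 6.4251
df = 2
p-value (upper-tail) = 0.04025
At α=0.05: p < α → reject H₀

reject H₀: yes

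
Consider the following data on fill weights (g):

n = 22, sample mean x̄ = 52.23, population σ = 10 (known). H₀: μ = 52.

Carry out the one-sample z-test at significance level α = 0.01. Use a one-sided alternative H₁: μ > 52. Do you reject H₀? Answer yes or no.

reject H₀: no

SE = σ/√n = 10/√22 = 2.1320
z = (x̄−μ₀)/SE = (52.23−52)/2.1320 = 0.1079
p-value (one-sided, H₁ greater) = 0.45705
At α=0.01: p ≥ α → fail to reject H₀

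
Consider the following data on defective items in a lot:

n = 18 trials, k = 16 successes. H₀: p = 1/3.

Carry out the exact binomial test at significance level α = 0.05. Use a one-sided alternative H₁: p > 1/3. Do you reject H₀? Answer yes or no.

reject H₀: yes

Exact binomial: n=18, k=16, p₀=1/3=0.3333
P(X≥16) from Σ C(n,i)·p₀^i·(1−p₀)^(n−i)
p-value (one-sided, H₁ greater) = 0.00000
At α=0.05: p < α → reject H₀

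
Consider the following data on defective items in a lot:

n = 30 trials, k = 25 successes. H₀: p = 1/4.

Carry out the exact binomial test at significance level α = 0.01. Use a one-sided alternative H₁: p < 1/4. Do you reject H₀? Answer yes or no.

Exact binomial: n=30, k=25, p₀=1/4=0.2500
P(X≤25) from Σ C(n,i)·p₀^i·(1−p₀)^(n−i)
p-value (one-sided, H₁ less) = 1.00000
At α=0.01: p ≥ α → fail to reject H₀

reject H₀: no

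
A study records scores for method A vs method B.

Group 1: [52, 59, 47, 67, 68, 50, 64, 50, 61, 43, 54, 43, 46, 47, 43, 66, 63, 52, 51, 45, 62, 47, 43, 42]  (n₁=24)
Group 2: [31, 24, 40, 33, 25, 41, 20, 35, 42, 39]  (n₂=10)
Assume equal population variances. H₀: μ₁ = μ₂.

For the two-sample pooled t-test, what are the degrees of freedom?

df = n₁ + n₂ − 2 = 24 + 10 − 2 = 32

degrees of freedom = 32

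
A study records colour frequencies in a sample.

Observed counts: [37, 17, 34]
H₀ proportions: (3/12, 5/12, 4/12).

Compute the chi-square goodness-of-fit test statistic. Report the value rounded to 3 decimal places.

n = 88; E_i = n·p_i = [22.00, 36.67, 29.33]
χ² = (37−22.00)²/22.00 + (17−36.67)²/36.67 + (34−29.33)²/29.33 = 21.5182
df = 2

test statistic = 21.518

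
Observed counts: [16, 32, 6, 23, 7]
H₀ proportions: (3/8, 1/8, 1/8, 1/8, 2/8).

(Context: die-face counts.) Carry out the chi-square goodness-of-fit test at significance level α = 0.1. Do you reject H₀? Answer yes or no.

n = 84; E_i = n·p_i = [31.50, 10.50, 10.50, 10.50, 21.00]
χ² = (16−31.50)²/31.50 + (32−10.50)²/10.50 + (6−10.50)²/10.50 + (23−10.50)²/10.50 + (7−21.00)²/21.00 = 77.7937
df = 4
p-value (upper-tail) = 0.00000
At α=0.1: p < α → reject H₀

reject H₀: yes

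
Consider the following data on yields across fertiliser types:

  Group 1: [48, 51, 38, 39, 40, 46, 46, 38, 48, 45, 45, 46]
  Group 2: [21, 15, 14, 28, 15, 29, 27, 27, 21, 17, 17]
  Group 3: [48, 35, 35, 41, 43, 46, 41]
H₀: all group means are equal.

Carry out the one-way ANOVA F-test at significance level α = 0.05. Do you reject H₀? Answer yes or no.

Group means [44.17, 21.00, 41.29], grand mean 35.000
SSB = Σnᵢ(x̄ᵢ−x̄)² = 3440.905; SSW = ΣΣ(x−x̄ᵢ)² = 695.095
MSB = 3440.905/2 = 1720.4524; MSW = 695.095/27 = 25.7443
F = MSB/MSW = 66.8286
df = (2, 27)
p-value (upper-tail) = 0.00000
At α=0.05: p < α → reject H₀

reject H₀: yes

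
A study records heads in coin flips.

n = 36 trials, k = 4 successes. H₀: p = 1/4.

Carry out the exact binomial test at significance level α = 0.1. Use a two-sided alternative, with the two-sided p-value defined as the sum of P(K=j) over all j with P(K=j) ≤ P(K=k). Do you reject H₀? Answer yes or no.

Exact binomial: n=36, k=4, p₀=1/4=0.2500
P(X=j) = C(n,j)·p₀^j·(1−p₀)^(n−j); p = Σ P(X=j) over j with P(X=j) ≤ P(X=4)
p-value (two-sided) = 0.05507
At α=0.1: p < α → reject H₀

reject H₀: yes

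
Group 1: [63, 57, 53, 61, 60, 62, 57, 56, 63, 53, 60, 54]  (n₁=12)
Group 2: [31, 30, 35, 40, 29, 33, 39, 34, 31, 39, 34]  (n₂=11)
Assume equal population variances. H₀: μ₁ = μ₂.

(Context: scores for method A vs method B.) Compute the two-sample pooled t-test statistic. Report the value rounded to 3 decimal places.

test statistic = 15.283

x̄₁=58.250, s₁=3.745, n₁=12
x̄₂=34.091, s₂=3.833, n₂=11
s_p² = [11·3.745² + 10·3.833²]/21 = 14.3409
SE = √(s_p²·(1/12+1/11)) = 1.5808
t = (58.250−34.091)/1.5808 = 15.2832
df = 21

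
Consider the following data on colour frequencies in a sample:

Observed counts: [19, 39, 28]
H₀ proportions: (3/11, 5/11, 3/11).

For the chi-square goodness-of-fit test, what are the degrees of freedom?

df = k − 1 = 3 − 1 = 2

degrees of freedom = 2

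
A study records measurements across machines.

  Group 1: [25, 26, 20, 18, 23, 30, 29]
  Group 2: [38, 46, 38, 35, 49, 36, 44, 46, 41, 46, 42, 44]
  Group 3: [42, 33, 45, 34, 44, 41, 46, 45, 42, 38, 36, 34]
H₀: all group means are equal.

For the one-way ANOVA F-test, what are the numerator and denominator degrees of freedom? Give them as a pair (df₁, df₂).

k = 3 groups, N = 31 total
df = (k−1, N−k) = (3−1, 31−3) = (2, 28)

degrees of freedom = [2, 28]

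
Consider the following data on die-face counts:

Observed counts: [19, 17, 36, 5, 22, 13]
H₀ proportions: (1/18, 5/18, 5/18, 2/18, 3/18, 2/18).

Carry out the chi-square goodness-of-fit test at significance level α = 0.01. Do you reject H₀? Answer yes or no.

n = 112; E_i = n·p_i = [6.22, 31.11, 31.11, 12.44, 18.67, 12.44]
χ² = (19−6.22)²/6.22 + (17−31.11)²/31.11 + (36−31.11)²/31.11 + (5−12.44)²/12.44 + (22−18.67)²/18.67 + (13−12.44)²/12.44 = 38.4821
df = 5
p-value (upper-tail) = 0.00000
At α=0.01: p < α → reject H₀

reject H₀: yes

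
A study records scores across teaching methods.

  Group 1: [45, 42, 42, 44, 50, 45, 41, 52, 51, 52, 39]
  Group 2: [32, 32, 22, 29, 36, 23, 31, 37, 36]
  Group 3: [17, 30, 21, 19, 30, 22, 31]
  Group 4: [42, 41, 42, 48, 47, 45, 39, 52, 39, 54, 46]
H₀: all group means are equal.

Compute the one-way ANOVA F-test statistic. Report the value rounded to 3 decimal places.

Group means [45.73, 30.89, 24.29, 45.00], grand mean 38.053
SSB = Σnᵢ(x̄ᵢ−x̄)² = 2967.395; SSW = ΣΣ(x−x̄ᵢ)² = 918.499
MSB = 2967.395/3 = 989.1318; MSW = 918.499/34 = 27.0147
F = MSB/MSW = 36.6146
df = (3, 34)

test statistic = 36.615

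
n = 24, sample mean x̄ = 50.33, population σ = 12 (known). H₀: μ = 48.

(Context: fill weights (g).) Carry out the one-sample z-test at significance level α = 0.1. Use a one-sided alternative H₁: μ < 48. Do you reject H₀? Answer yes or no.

SE = σ/√n = 12/√24 = 2.4495
z = (x̄−μ₀)/SE = (50.33−48)/2.4495 = 0.9512
p-value (one-sided, H₁ less) = 0.82925
At α=0.1: p ≥ α → fail to reject H₀

reject H₀: no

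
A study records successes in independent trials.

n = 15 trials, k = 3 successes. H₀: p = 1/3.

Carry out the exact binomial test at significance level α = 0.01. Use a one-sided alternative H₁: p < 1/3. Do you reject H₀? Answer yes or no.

Exact binomial: n=15, k=3, p₀=1/3=0.3333
P(X≤3) from Σ C(n,i)·p₀^i·(1−p₀)^(n−i)
p-value (one-sided, H₁ less) = 0.20924
At α=0.01: p ≥ α → fail to reject H₀

reject H₀: no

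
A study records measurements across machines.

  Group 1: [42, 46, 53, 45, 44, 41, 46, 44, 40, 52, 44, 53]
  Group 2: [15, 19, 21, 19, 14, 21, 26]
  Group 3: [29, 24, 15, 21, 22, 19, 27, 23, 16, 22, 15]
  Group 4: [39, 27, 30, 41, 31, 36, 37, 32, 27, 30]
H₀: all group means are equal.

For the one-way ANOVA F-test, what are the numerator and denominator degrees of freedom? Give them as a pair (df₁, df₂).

k = 4 groups, N = 40 total
df = (k−1, N−k) = (4−1, 40−4) = (3, 36)

degrees of freedom = [3, 36]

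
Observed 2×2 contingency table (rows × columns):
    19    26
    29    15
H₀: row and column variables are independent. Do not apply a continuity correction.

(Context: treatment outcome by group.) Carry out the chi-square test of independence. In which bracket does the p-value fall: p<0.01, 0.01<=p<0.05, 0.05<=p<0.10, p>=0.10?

p-value bracket: 0.01<=p<0.05

Row totals [45, 44], col totals [48, 41], n=89
χ² = (19−24.27)²/24.27 + (26−20.73)²/20.73 + (29−23.73)²/23.73 + (15−20.27)²/20.27 = 5.0240
df = 1
p-value (upper-tail) = 0.02500
→ bracket: 0.01<=p<0.05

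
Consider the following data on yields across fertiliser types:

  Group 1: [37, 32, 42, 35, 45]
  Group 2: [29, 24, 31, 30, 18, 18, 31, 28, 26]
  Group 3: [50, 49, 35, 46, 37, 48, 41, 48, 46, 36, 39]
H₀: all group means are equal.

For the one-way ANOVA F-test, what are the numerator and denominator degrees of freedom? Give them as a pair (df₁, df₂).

k = 3 groups, N = 25 total
df = (k−1, N−k) = (3−1, 25−3) = (2, 22)

degrees of freedom = [2, 22]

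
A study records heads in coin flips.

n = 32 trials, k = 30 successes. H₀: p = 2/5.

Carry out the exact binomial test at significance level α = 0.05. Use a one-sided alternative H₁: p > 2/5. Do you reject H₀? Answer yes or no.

Exact binomial: n=32, k=30, p₀=2/5=0.4000
P(X≥30) from Σ C(n,i)·p₀^i·(1−p₀)^(n−i)
p-value (one-sided, H₁ greater) = 0.00000
At α=0.05: p < α → reject H₀

reject H₀: yes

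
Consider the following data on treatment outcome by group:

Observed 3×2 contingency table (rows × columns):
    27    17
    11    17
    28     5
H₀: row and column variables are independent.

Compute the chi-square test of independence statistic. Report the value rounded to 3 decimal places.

Row totals [44, 28, 33], col totals [66, 39], n=105
χ² = (27−27.66)²/27.66 + (17−16.34)²/16.34 + (11−17.60)²/17.60 + (17−10.40)²/10.40 + (28−20.74)²/20.74 + (5−12.26)²/12.26 = 13.5413
df = 2

test statistic = 13.541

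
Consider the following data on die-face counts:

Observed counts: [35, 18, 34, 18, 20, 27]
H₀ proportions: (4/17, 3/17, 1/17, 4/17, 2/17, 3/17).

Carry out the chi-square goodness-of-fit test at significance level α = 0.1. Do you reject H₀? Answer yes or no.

n = 152; E_i = n·p_i = [35.76, 26.82, 8.94, 35.76, 17.88, 26.82]
χ² = (35−35.76)²/35.76 + (18−26.82)²/26.82 + (34−8.94)²/8.94 + (18−35.76)²/35.76 + (20−17.88)²/17.88 + (27−26.82)²/26.82 = 82.2253
df = 5
p-value (upper-tail) = 0.00000
At α=0.1: p < α → reject H₀

reject H₀: yes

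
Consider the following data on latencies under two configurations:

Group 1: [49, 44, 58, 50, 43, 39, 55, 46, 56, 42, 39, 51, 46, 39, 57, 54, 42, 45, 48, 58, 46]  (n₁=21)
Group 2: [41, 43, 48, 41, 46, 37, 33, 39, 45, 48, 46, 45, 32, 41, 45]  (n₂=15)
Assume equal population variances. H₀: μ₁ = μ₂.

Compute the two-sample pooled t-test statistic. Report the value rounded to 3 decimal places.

test statistic = 3.000

x̄₁=47.952, s₁=6.407, n₁=21
x̄₂=42.000, s₂=5.000, n₂=15
s_p² = [20·6.407² + 14·5.000²]/34 = 34.4398
SE = √(s_p²·(1/21+1/15)) = 1.9839
t = (47.952−42.000)/1.9839 = 3.0003
df = 34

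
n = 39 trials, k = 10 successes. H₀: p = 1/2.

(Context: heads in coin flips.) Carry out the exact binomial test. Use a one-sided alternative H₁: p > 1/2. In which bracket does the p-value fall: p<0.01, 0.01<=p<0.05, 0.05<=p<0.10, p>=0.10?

Exact binomial: n=39, k=10, p₀=1/2=0.5000
P(X≥10) from Σ C(n,i)·p₀^i·(1−p₀)^(n−i)
p-value (one-sided, H₁ greater) = 0.99947
→ bracket: p>=0.10

p-value bracket: p>=0.10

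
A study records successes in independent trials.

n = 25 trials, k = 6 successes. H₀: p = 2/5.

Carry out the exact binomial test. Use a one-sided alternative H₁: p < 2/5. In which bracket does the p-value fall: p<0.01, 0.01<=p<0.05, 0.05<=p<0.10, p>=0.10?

p-value bracket: 0.05<=p<0.10

Exact binomial: n=25, k=6, p₀=2/5=0.4000
P(X≤6) from Σ C(n,i)·p₀^i·(1−p₀)^(n−i)
p-value (one-sided, H₁ less) = 0.07357
→ bracket: 0.05<=p<0.10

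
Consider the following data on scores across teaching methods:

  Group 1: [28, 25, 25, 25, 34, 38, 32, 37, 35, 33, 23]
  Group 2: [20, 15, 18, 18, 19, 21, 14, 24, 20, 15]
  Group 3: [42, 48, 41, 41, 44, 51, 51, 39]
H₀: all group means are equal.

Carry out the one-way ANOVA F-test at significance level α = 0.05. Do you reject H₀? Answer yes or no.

reject H₀: yes

Group means [30.45, 18.40, 44.62], grand mean 30.207
SSB = Σnᵢ(x̄ᵢ−x̄)² = 3057.756; SSW = ΣΣ(x−x̄ᵢ)² = 537.002
MSB = 3057.756/2 = 1528.8782; MSW = 537.002/26 = 20.6539
F = MSB/MSW = 74.0236
df = (2, 26)
p-value (upper-tail) = 0.00000
At α=0.05: p < α → reject H₀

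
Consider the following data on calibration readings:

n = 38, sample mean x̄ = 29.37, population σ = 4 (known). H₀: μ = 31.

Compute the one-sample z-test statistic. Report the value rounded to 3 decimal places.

test statistic = -2.512

SE = σ/√n = 4/√38 = 0.6489
z = (x̄−μ₀)/SE = (29.37−31)/0.6489 = -2.5120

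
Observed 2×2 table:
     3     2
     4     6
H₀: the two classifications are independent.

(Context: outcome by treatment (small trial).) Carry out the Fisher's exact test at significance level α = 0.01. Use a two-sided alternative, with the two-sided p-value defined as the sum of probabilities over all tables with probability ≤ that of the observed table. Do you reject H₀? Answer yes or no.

Margins: r₁=5, r₂=10, c₁=7, c₂=8, n=15
p_obs = C(5,3)·C(10,4)/C(15,7); sum pmf over tables with pmf ≤ p_obs
p-value (two-sided) = 0.60839
At α=0.01: p ≥ α → fail to reject H₀

reject H₀: no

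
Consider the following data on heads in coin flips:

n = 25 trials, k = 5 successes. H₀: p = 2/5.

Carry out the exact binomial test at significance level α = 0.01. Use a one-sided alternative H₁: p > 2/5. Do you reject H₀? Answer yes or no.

reject H₀: no

Exact binomial: n=25, k=5, p₀=2/5=0.4000
P(X≥5) from Σ C(n,i)·p₀^i·(1−p₀)^(n−i)
p-value (one-sided, H₁ greater) = 0.99053
At α=0.01: p ≥ α → fail to reject H₀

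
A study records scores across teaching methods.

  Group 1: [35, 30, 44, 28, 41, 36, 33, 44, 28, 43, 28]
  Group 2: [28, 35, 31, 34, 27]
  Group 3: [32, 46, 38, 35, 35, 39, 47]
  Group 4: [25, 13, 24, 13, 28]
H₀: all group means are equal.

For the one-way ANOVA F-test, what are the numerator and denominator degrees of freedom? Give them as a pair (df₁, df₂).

degrees of freedom = [3, 24]

k = 4 groups, N = 28 total
df = (k−1, N−k) = (4−1, 28−4) = (3, 24)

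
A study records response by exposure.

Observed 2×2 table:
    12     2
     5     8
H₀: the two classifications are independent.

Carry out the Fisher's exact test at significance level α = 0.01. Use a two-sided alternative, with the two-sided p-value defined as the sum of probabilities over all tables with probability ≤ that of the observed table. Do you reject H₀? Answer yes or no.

Margins: r₁=14, r₂=13, c₁=17, c₂=10, n=27
p_obs = C(14,12)·C(13,5)/C(27,17); sum pmf over tables with pmf ≤ p_obs
p-value (two-sided) = 0.01831
At α=0.01: p ≥ α → fail to reject H₀

reject H₀: no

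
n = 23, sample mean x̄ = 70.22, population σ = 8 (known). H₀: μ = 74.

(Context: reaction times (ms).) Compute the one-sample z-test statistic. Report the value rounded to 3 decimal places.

test statistic = -2.266

SE = σ/√n = 8/√23 = 1.6681
z = (x̄−μ₀)/SE = (70.22−74)/1.6681 = -2.2660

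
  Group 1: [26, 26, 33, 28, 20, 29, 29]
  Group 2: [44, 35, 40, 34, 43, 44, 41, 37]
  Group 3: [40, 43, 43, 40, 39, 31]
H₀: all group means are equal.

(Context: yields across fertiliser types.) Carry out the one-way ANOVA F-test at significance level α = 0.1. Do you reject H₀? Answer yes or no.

Group means [27.29, 39.75, 39.33], grand mean 35.476
SSB = Σnᵢ(x̄ᵢ−x̄)² = 704.976; SSW = ΣΣ(x−x̄ᵢ)² = 304.262
MSB = 704.976/2 = 352.4881; MSW = 304.262/18 = 16.9034
F = MSB/MSW = 20.8530
df = (2, 18)
p-value (upper-tail) = 0.00002
At α=0.1: p < α → reject H₀

reject H₀: yes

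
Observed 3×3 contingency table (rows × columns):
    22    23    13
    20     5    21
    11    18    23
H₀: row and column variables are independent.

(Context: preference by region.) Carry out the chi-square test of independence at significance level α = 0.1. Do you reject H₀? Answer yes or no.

reject H₀: yes

Row totals [58, 46, 52], col totals [53, 46, 57], n=156
χ² = (22−19.71)²/19.71 + (23−17.10)²/17.10 + (13−21.19)²/21.19 + (20−15.63)²/15.63 + (5−13.56)²/13.56 + (21−16.81)²/16.81 + (11−17.67)²/17.67 + (18−15.33)²/15.33 + (23−19.00)²/19.00 = 16.9652
df = 4
p-value (upper-tail) = 0.00196
At α=0.1: p < α → reject H₀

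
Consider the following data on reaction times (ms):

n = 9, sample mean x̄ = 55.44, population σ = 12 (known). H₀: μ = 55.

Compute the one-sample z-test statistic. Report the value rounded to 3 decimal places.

test statistic = 0.110

SE = σ/√n = 12/√9 = 4.0000
z = (x̄−μ₀)/SE = (55.44−55)/4.0000 = 0.1100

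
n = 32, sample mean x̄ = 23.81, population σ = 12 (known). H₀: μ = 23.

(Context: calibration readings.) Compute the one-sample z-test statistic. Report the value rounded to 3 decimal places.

SE = σ/√n = 12/√32 = 2.1213
z = (x̄−μ₀)/SE = (23.81−23)/2.1213 = 0.3818

test statistic = 0.382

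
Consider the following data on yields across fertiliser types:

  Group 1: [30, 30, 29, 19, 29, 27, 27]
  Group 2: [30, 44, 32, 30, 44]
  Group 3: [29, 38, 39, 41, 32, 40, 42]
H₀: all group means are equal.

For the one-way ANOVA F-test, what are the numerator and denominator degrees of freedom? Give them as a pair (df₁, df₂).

k = 3 groups, N = 19 total
df = (k−1, N−k) = (3−1, 19−3) = (2, 16)

degrees of freedom = [2, 16]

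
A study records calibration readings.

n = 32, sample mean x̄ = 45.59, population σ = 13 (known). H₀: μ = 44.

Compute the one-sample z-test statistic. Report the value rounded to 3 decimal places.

test statistic = 0.692

SE = σ/√n = 13/√32 = 2.2981
z = (x̄−μ₀)/SE = (45.59−44)/2.2981 = 0.6919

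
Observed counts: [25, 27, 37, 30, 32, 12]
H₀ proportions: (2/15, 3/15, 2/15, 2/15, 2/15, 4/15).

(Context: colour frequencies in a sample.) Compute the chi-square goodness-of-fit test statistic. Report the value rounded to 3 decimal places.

test statistic = 42.951

n = 163; E_i = n·p_i = [21.73, 32.60, 21.73, 21.73, 21.73, 43.47]
χ² = (25−21.73)²/21.73 + (27−32.60)²/32.60 + (37−21.73)²/21.73 + (30−21.73)²/21.73 + (32−21.73)²/21.73 + (12−43.47)²/43.47 = 42.9509
df = 5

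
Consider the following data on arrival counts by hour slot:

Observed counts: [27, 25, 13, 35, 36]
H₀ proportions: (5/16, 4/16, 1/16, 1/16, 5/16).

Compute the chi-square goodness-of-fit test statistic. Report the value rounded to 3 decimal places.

test statistic = 94.029

n = 136; E_i = n·p_i = [42.50, 34.00, 8.50, 8.50, 42.50]
χ² = (27−42.50)²/42.50 + (25−34.00)²/34.00 + (13−8.50)²/8.50 + (35−8.50)²/8.50 + (36−42.50)²/42.50 = 94.0294
df = 4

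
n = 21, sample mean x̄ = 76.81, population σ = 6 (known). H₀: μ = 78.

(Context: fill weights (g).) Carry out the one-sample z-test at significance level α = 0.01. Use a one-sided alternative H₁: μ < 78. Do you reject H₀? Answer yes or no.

reject H₀: no

SE = σ/√n = 6/√21 = 1.3093
z = (x̄−μ₀)/SE = (76.81−78)/1.3093 = -0.9089
p-value (one-sided, H₁ less) = 0.18171
At α=0.01: p ≥ α → fail to reject H₀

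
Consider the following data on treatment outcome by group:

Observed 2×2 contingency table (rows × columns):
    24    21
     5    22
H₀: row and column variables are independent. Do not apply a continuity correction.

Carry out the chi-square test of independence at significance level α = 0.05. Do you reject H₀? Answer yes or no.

reject H₀: yes

Row totals [45, 27], col totals [29, 43], n=72
χ² = (24−18.12)²/18.12 + (21−26.88)²/26.88 + (5−10.88)²/10.88 + (22−16.12)²/16.12 = 8.5030
df = 1
p-value (upper-tail) = 0.00355
At α=0.05: p < α → reject H₀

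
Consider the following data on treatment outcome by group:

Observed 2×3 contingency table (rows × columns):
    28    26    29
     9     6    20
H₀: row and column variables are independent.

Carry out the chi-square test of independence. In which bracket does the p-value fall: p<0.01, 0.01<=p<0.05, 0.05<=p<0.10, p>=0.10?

Row totals [83, 35], col totals [37, 32, 49], n=118
χ² = (28−26.03)²/26.03 + (26−22.51)²/22.51 + (29−34.47)²/34.47 + (9−10.97)²/10.97 + (6−9.49)²/9.49 + (20−14.53)²/14.53 = 5.2537
df = 2
p-value (upper-tail) = 0.07230
→ bracket: 0.05<=p<0.10

p-value bracket: 0.05<=p<0.10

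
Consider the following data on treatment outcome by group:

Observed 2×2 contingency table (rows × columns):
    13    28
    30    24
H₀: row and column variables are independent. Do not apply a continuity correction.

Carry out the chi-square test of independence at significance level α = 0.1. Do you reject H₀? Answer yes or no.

Row totals [41, 54], col totals [43, 52], n=95
χ² = (13−18.56)²/18.56 + (28−22.44)²/22.44 + (30−24.44)²/24.44 + (24−29.56)²/29.56 = 5.3499
df = 1
p-value (upper-tail) = 0.02072
At α=0.1: p < α → reject H₀

reject H₀: yes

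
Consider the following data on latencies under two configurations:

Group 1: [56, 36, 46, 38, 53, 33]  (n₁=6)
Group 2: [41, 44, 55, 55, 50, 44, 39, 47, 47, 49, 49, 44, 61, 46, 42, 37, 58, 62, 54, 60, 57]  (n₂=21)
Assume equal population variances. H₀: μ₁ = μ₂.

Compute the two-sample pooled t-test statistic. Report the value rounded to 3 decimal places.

x̄₁=43.667, s₁=9.480, n₁=6
x̄₂=49.571, s₂=7.480, n₂=21
s_p² = [5·9.480² + 20·7.480²]/25 = 62.7390
SE = √(s_p²·(1/6+1/21)) = 3.6666
t = (43.667−49.571)/3.6666 = -1.6104
df = 25

test statistic = -1.610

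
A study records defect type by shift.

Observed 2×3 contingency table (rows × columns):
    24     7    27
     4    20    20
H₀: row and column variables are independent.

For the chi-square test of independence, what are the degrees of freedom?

degrees of freedom = 2

df = (r−1)(c−1) = (2−1)·(3−1) = 2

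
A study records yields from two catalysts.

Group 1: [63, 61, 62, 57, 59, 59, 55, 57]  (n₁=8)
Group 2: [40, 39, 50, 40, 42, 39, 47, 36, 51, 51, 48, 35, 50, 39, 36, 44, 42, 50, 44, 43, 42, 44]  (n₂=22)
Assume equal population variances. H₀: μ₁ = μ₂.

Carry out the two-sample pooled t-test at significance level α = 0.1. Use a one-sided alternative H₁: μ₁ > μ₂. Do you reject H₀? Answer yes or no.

reject H₀: yes

x̄₁=59.125, s₁=2.748, n₁=8
x̄₂=43.273, s₂=5.110, n₂=22
s_p² = [7·2.748² + 21·5.110²]/28 = 21.4728
SE = √(s_p²·(1/8+1/22)) = 1.9131
t = (59.125−43.273)/1.9131 = 8.2860
df = 28
p-value (one-sided, H₁ greater) = 0.00000
At α=0.1: p < α → reject H₀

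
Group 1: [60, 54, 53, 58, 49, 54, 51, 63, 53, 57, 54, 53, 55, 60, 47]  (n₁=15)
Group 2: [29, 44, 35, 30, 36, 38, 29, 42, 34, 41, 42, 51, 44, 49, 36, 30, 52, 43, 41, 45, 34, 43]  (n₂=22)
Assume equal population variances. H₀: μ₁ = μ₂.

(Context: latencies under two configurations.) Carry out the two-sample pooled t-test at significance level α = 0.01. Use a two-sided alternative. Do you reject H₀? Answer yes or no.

reject H₀: yes

x̄₁=54.733, s₁=4.284, n₁=15
x̄₂=39.455, s₂=6.899, n₂=22
s_p² = [14·4.284² + 21·6.899²]/35 = 35.8968
SE = √(s_p²·(1/15+1/22)) = 2.0062
t = (54.733−39.455)/2.0062 = 7.6158
df = 35
p-value (two-sided) = 0.00000
At α=0.01: p < α → reject H₀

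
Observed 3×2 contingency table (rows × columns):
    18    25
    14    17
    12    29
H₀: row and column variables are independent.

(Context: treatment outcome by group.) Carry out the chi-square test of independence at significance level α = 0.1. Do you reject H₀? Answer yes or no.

reject H₀: no

Row totals [43, 31, 41], col totals [44, 71], n=115
χ² = (18−16.45)²/16.45 + (25−26.55)²/26.55 + (14−11.86)²/11.86 + (17−19.14)²/19.14 + (12−15.69)²/15.69 + (29−25.31)²/25.31 = 2.2643
df = 2
p-value (upper-tail) = 0.32234
At α=0.1: p ≥ α → fail to reject H₀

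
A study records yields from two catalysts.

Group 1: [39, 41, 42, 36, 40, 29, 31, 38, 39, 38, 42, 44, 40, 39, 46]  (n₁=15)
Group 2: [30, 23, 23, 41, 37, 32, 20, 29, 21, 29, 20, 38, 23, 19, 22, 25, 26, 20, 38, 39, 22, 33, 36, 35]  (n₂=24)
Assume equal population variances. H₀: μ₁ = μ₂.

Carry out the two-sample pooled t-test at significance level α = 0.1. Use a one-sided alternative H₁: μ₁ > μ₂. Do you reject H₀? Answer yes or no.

reject H₀: yes

x̄₁=38.933, s₁=4.415, n₁=15
x̄₂=28.375, s₂=7.252, n₂=24
s_p² = [14·4.415² + 23·7.252²]/37 = 40.0691
SE = √(s_p²·(1/15+1/24)) = 2.0835
t = (38.933−28.375)/2.0835 = 5.0677
df = 37
p-value (one-sided, H₁ greater) = 0.00001
At α=0.1: p < α → reject H₀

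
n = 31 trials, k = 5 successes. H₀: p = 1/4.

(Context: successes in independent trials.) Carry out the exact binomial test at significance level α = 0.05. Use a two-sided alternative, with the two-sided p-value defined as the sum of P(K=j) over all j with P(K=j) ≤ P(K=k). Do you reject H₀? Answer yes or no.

reject H₀: no

Exact binomial: n=31, k=5, p₀=1/4=0.2500
P(X=j) = C(n,j)·p₀^j·(1−p₀)^(n−j); p = Σ P(X=j) over j with P(X=j) ≤ P(X=5)
p-value (two-sided) = 0.30486
At α=0.05: p ≥ α → fail to reject H₀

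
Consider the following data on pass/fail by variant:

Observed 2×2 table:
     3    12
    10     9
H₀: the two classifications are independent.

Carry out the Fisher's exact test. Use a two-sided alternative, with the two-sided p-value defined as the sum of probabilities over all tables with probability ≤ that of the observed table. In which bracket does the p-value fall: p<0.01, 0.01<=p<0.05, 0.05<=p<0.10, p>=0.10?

p-value bracket: 0.05<=p<0.10

Margins: r₁=15, r₂=19, c₁=13, c₂=21, n=34
p_obs = C(15,3)·C(19,10)/C(34,13); sum pmf over tables with pmf ≤ p_obs
p-value (two-sided) = 0.07899
→ bracket: 0.05<=p<0.10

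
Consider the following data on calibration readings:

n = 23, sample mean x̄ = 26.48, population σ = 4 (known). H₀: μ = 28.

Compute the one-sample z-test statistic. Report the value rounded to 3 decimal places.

test statistic = -1.822

SE = σ/√n = 4/√23 = 0.8341
z = (x̄−μ₀)/SE = (26.48−28)/0.8341 = -1.8224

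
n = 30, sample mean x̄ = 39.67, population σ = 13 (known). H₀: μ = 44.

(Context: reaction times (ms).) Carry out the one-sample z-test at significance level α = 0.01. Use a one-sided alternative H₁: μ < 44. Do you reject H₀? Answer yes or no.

SE = σ/√n = 13/√30 = 2.3735
z = (x̄−μ₀)/SE = (39.67−44)/2.3735 = -1.8243
p-value (one-sided, H₁ less) = 0.03405
At α=0.01: p ≥ α → fail to reject H₀

reject H₀: no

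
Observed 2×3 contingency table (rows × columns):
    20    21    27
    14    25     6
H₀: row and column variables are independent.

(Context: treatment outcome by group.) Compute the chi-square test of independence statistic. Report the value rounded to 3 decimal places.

test statistic = 10.525

Row totals [68, 45], col totals [34, 46, 33], n=113
χ² = (20−20.46)²/20.46 + (21−27.68)²/27.68 + (27−19.86)²/19.86 + (14−13.54)²/13.54 + (25−18.32)²/18.32 + (6−13.14)²/13.14 = 10.5249
df = 2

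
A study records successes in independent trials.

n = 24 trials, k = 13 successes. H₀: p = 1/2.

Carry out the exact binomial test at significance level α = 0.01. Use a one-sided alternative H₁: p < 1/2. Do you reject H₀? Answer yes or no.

Exact binomial: n=24, k=13, p₀=1/2=0.5000
P(X≤13) from Σ C(n,i)·p₀^i·(1−p₀)^(n−i)
p-value (one-sided, H₁ less) = 0.72937
At α=0.01: p ≥ α → fail to reject H₀

reject H₀: no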